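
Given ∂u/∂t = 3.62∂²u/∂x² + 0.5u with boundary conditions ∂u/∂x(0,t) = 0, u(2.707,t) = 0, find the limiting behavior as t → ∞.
u → 0. Diffusion dominates reaction (r=0.5 < κπ²/(4L²)≈1.22); solution decays.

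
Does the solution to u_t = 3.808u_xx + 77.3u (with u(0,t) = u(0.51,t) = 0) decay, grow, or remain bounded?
u → 0. Diffusion dominates reaction (r=77.3 < κπ²/L²≈144.5); solution decays.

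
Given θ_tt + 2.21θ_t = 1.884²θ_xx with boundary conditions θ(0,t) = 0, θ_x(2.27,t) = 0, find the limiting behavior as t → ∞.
θ → 0. Damping (γ=2.21) dissipates energy; oscillations decay exponentially.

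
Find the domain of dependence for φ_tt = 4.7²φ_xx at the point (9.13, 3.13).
Domain of dependence: [-5.581, 23.841]. Signals travel at speed 4.7, so data within |x - 9.13| ≤ 4.7·3.13 = 14.711 can reach the point.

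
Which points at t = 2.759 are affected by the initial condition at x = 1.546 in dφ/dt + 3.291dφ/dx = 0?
At x = 10.625869. The characteristic carries data from (1.546, 0) to (10.625869, 2.759).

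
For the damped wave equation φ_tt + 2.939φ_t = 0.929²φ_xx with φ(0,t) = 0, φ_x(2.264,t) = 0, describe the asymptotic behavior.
φ → 0. Damping (γ=2.939) dissipates energy; oscillations decay exponentially.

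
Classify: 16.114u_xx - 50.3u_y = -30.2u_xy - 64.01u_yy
Rewriting in standard form: 16.114u_xx + 30.2u_xy + 64.01u_yy - 50.3u_y = 0. Elliptic (discriminant = -3213.78856).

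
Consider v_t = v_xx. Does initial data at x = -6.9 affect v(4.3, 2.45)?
Yes, for any finite x. The heat equation has infinite propagation speed, so all initial data affects all points at any t > 0.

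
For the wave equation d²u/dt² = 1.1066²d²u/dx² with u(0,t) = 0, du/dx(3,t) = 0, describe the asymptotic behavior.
u oscillates (no decay). Energy is conserved; the solution oscillates indefinitely as standing waves.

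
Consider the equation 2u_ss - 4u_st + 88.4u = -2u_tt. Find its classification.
Rewriting in standard form: 2u_ss - 4u_st + 2u_tt + 88.4u = 0. Parabolic. (A = 2, B = -4, C = 2 gives B² - 4AC = 0.)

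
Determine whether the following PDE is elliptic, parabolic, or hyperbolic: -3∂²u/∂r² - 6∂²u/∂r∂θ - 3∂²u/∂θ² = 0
Coefficients: A = -3, B = -6, C = -3. B² - 4AC = 0, which is zero, so the equation is parabolic.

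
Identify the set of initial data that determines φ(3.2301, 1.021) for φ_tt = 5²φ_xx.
Domain of dependence: [-1.8749, 8.3351]. Signals travel at speed 5, so data within |x - 3.2301| ≤ 5·1.021 = 5.105 can reach the point.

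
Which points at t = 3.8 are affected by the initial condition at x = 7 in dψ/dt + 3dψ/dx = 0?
At x = 18.4. The characteristic carries data from (7, 0) to (18.4, 3.8).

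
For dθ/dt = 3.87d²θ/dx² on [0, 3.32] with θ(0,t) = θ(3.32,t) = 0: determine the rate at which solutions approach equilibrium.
Eigenvalues: λₙ = 3.87n²π²/3.32².
First three modes:
  n=1: λ₁ = 3.87π²/3.32² ≈ 3.465
  n=2: λ₂ = 15.48π²/3.32² ≈ 13.861 (4× faster decay)
  n=3: λ₃ = 34.83π²/3.32² ≈ 31.187 (9× faster decay)
As t → ∞, higher modes decay exponentially faster. The n=1 mode dominates: θ ~ c₁ sin(πx/3.32) e^{-λ₁t}.
Decay rate: λ₁ = 3.87π²/3.32² ≈ 3.465.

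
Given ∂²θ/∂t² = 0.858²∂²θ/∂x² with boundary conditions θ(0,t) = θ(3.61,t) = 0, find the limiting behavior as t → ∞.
θ oscillates (no decay). Energy is conserved; the solution oscillates indefinitely as standing waves.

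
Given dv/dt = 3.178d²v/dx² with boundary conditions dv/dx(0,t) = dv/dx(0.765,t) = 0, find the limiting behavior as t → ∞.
v → constant (steady state). Heat is conserved (no flux at boundaries); solution approaches the spatial average.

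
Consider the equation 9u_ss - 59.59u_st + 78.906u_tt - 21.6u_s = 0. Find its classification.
Hyperbolic. (A = 9, B = -59.59, C = 78.906 gives B² - 4AC = 710.3521.)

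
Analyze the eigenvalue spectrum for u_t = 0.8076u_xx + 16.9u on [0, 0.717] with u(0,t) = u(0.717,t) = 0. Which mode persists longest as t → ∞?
Eigenvalues: λₙ = 0.8076n²π²/0.717² - 16.9.
First three modes:
  n=1: λ₁ = 0.8076π²/0.717² - 16.9 ≈ -1.396
  n=2: λ₂ = 3.2304π²/0.717² - 16.9 ≈ 45.118
  n=3: λ₃ = 7.2684π²/0.717² - 16.9 ≈ 122.64
Since 0.8076π²/0.717² ≈ 15.504 < 16.9, λ₁ < 0.
The n=1 mode grows fastest (−λₙ is largest for n=1) → dominates.
Asymptotic: u ~ c₁ sin(πx/0.717) e^{1.396t} (exponential growth at rate −λ₁ ≈ 1.396).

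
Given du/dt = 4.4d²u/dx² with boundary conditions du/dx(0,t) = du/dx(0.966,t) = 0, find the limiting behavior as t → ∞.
u → constant (steady state). Heat is conserved (no flux at boundaries); solution approaches the spatial average.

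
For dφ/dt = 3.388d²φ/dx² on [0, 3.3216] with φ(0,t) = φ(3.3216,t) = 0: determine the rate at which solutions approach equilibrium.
Eigenvalues: λₙ = 3.388n²π²/3.3216².
First three modes:
  n=1: λ₁ = 3.388π²/3.3216² ≈ 3.031
  n=2: λ₂ = 13.552π²/3.3216² ≈ 12.123 (4× faster decay)
  n=3: λ₃ = 30.492π²/3.3216² ≈ 27.277 (9× faster decay)
As t → ∞, higher modes decay exponentially faster. The n=1 mode dominates: φ ~ c₁ sin(πx/3.3216) e^{-λ₁t}.
Decay rate: λ₁ = 3.388π²/3.3216² ≈ 3.031.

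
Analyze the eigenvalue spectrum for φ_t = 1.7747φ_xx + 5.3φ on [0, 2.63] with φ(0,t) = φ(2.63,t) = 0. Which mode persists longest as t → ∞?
Eigenvalues: λₙ = 1.7747n²π²/2.63² - 5.3.
First three modes:
  n=1: λ₁ = 1.7747π²/2.63² - 5.3 ≈ -2.768
  n=2: λ₂ = 7.0988π²/2.63² - 5.3 ≈ 4.829
  n=3: λ₃ = 15.9723π²/2.63² - 5.3 ≈ 17.491
Since 1.7747π²/2.63² ≈ 2.532 < 5.3, λ₁ < 0.
The n=1 mode grows fastest (−λₙ is largest for n=1) → dominates.
Asymptotic: φ ~ c₁ sin(πx/2.63) e^{2.768t} (exponential growth at rate −λ₁ ≈ 2.768).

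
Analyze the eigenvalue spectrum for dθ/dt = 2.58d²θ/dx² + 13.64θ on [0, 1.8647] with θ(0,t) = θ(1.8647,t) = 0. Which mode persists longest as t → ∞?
Eigenvalues: λₙ = 2.58n²π²/1.8647² - 13.64.
First three modes:
  n=1: λ₁ = 2.58π²/1.8647² - 13.64 ≈ -6.317
  n=2: λ₂ = 10.32π²/1.8647² - 13.64 ≈ 15.653
  n=3: λ₃ = 23.22π²/1.8647² - 13.64 ≈ 52.269
Since 2.58π²/1.8647² ≈ 7.323 < 13.64, λ₁ < 0.
The n=1 mode grows fastest (−λₙ is largest for n=1) → dominates.
Asymptotic: θ ~ c₁ sin(πx/1.8647) e^{6.317t} (exponential growth at rate −λ₁ ≈ 6.317).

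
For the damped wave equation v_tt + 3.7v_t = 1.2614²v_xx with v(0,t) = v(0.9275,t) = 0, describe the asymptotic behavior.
v → 0. Damping (γ=3.7) dissipates energy; oscillations decay exponentially.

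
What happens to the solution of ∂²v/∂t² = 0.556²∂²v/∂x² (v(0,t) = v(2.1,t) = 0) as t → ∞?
v oscillates (no decay). Energy is conserved; the solution oscillates indefinitely as standing waves.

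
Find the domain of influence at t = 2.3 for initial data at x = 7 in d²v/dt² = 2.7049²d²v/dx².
Domain of influence: [0.77873, 13.22127]. Data at x = 7 spreads outward at speed 2.7049.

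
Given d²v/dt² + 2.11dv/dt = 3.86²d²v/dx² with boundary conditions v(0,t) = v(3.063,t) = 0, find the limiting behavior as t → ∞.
v → 0. Damping (γ=2.11) dissipates energy; oscillations decay exponentially.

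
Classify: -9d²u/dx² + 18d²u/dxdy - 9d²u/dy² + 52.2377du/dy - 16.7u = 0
Parabolic (discriminant = 0).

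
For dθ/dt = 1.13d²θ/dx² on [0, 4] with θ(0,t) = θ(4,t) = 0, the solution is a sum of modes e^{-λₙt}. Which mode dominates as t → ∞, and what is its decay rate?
Eigenvalues: λₙ = 1.13n²π²/4².
First three modes:
  n=1: λ₁ = 1.13π²/4² ≈ 0.697
  n=2: λ₂ = 4.52π²/4² ≈ 2.788 (4× faster decay)
  n=3: λ₃ = 10.17π²/4² ≈ 6.273 (9× faster decay)
As t → ∞, higher modes decay exponentially faster. The n=1 mode dominates: θ ~ c₁ sin(πx/4) e^{-λ₁t}.
Decay rate: λ₁ = 1.13π²/4² ≈ 0.697.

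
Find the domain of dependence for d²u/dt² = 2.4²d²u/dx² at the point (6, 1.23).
Domain of dependence: [3.048, 8.952]. Signals travel at speed 2.4, so data within |x - 6| ≤ 2.4·1.23 = 2.952 can reach the point.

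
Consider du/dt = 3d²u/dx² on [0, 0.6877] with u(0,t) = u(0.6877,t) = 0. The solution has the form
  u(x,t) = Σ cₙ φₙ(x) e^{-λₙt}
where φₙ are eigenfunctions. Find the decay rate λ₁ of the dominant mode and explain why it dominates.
Eigenvalues: λₙ = 3n²π²/0.6877².
First three modes:
  n=1: λ₁ = 3π²/0.6877² ≈ 62.607
  n=2: λ₂ = 12π²/0.6877² ≈ 250.428 (4× faster decay)
  n=3: λ₃ = 27π²/0.6877² ≈ 563.463 (9× faster decay)
As t → ∞, higher modes decay exponentially faster. The n=1 mode dominates: u ~ c₁ sin(πx/0.6877) e^{-λ₁t}.
Decay rate: λ₁ = 3π²/0.6877² ≈ 62.607.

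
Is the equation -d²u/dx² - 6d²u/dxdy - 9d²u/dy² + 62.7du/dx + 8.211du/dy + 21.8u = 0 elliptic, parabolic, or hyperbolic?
Computing B² - 4AC with A = -1, B = -6, C = -9: discriminant = 0 (zero). Answer: parabolic.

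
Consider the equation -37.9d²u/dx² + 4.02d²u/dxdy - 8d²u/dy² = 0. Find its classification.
Elliptic. (A = -37.9, B = 4.02, C = -8 gives B² - 4AC = -1196.6396.)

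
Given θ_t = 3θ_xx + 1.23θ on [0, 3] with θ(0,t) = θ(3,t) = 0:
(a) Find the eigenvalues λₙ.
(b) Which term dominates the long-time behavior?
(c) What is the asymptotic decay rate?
Eigenvalues: λₙ = 3n²π²/3² - 1.23.
First three modes:
  n=1: λ₁ = 3π²/3² - 1.23 ≈ 2.06
  n=2: λ₂ = 12π²/3² - 1.23 ≈ 11.929
  n=3: λ₃ = 27π²/3² - 1.23 ≈ 28.379
Since 3π²/3² ≈ 3.29 > 1.23, all λₙ > 0.
The n=1 mode decays slowest → dominates as t → ∞.
Asymptotic: θ ~ c₁ sin(πx/3) e^{-λ₁t} with decay rate λ₁ ≈ 2.06.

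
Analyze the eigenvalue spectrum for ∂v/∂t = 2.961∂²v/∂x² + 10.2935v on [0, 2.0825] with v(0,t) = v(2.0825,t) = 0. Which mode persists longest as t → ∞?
Eigenvalues: λₙ = 2.961n²π²/2.0825² - 10.2935.
First three modes:
  n=1: λ₁ = 2.961π²/2.0825² - 10.2935 ≈ -3.555
  n=2: λ₂ = 11.844π²/2.0825² - 10.2935 ≈ 16.661
  n=3: λ₃ = 26.649π²/2.0825² - 10.2935 ≈ 50.354
Since 2.961π²/2.0825² ≈ 6.739 < 10.2935, λ₁ < 0.
The n=1 mode grows fastest (−λₙ is largest for n=1) → dominates.
Asymptotic: v ~ c₁ sin(πx/2.0825) e^{3.555t} (exponential growth at rate −λ₁ ≈ 3.555).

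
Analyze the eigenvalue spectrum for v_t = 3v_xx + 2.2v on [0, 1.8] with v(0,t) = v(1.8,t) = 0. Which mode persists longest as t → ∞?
Eigenvalues: λₙ = 3n²π²/1.8² - 2.2.
First three modes:
  n=1: λ₁ = 3π²/1.8² - 2.2 ≈ 6.939
  n=2: λ₂ = 12π²/1.8² - 2.2 ≈ 34.354
  n=3: λ₃ = 27π²/1.8² - 2.2 ≈ 80.047
Since 3π²/1.8² ≈ 9.139 > 2.2, all λₙ > 0.
The n=1 mode decays slowest → dominates as t → ∞.
Asymptotic: v ~ c₁ sin(πx/1.8) e^{-λ₁t} with decay rate λ₁ ≈ 6.939.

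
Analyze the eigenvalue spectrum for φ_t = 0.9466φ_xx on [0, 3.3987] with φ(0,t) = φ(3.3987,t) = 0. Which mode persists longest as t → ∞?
Eigenvalues: λₙ = 0.9466n²π²/3.3987².
First three modes:
  n=1: λ₁ = 0.9466π²/3.3987² ≈ 0.809
  n=2: λ₂ = 3.7864π²/3.3987² ≈ 3.235 (4× faster decay)
  n=3: λ₃ = 8.5194π²/3.3987² ≈ 7.279 (9× faster decay)
As t → ∞, higher modes decay exponentially faster. The n=1 mode dominates: φ ~ c₁ sin(πx/3.3987) e^{-λ₁t}.
Decay rate: λ₁ = 0.9466π²/3.3987² ≈ 0.809.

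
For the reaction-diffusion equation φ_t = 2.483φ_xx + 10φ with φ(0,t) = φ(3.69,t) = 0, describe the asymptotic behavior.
φ grows unboundedly. Reaction dominates diffusion (r=10 > κπ²/L²≈1.8); solution grows exponentially.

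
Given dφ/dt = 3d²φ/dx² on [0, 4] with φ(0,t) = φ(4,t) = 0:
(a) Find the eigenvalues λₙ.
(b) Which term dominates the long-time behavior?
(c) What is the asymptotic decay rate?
Eigenvalues: λₙ = 3n²π²/4².
First three modes:
  n=1: λ₁ = 3π²/4² ≈ 1.851
  n=2: λ₂ = 12π²/4² ≈ 7.402 (4× faster decay)
  n=3: λ₃ = 27π²/4² ≈ 16.655 (9× faster decay)
As t → ∞, higher modes decay exponentially faster. The n=1 mode dominates: φ ~ c₁ sin(πx/4) e^{-λ₁t}.
Decay rate: λ₁ = 3π²/4² ≈ 1.851.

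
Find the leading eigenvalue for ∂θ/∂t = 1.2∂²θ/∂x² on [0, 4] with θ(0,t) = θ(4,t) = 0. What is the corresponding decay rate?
Eigenvalues: λₙ = 1.2n²π²/4².
First three modes:
  n=1: λ₁ = 1.2π²/4² ≈ 0.74
  n=2: λ₂ = 4.8π²/4² ≈ 2.961 (4× faster decay)
  n=3: λ₃ = 10.8π²/4² ≈ 6.662 (9× faster decay)
As t → ∞, higher modes decay exponentially faster. The n=1 mode dominates: θ ~ c₁ sin(πx/4) e^{-λ₁t}.
Decay rate: λ₁ = 1.2π²/4² ≈ 0.74.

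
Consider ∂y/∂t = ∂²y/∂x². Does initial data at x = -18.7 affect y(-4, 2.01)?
Yes, for any finite x. The heat equation has infinite propagation speed, so all initial data affects all points at any t > 0.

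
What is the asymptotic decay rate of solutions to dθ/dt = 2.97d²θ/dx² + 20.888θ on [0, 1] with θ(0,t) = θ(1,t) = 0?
Eigenvalues: λₙ = 2.97n²π²/1² - 20.888.
First three modes:
  n=1: λ₁ = 2.97π² - 20.888 ≈ 8.425
  n=2: λ₂ = 11.88π² - 20.888 ≈ 96.363
  n=3: λ₃ = 26.73π² - 20.888 ≈ 242.927
Since 2.97π² ≈ 29.313 > 20.888, all λₙ > 0.
The n=1 mode decays slowest → dominates as t → ∞.
Asymptotic: θ ~ c₁ sin(πx/1) e^{-λ₁t} with decay rate λ₁ ≈ 8.425.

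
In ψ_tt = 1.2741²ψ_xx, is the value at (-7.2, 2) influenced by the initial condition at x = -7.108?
Yes. The domain of dependence is [-9.7482, -4.6518], and -7.108 ∈ [-9.7482, -4.6518].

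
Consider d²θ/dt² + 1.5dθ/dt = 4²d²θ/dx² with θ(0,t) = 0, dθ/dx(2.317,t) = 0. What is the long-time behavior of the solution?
As t → ∞, θ → 0. Damping (γ=1.5) dissipates energy; oscillations decay exponentially.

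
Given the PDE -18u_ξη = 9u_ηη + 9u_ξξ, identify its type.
Rewriting in standard form: -9u_ξξ - 18u_ξη - 9u_ηη = 0. The second-order coefficients are A = -9, B = -18, C = -9. Since B² - 4AC = 0 = 0, this is a parabolic PDE.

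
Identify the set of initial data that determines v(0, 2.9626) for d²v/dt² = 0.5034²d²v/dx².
Domain of dependence: [-1.49137284, 1.49137284]. Signals travel at speed 0.5034, so data within |x - 0| ≤ 0.5034·2.9626 = 1.49137284 can reach the point.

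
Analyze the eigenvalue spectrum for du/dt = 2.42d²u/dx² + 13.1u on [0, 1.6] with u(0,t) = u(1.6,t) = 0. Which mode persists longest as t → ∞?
Eigenvalues: λₙ = 2.42n²π²/1.6² - 13.1.
First three modes:
  n=1: λ₁ = 2.42π²/1.6² - 13.1 ≈ -3.77
  n=2: λ₂ = 9.68π²/1.6² - 13.1 ≈ 24.219
  n=3: λ₃ = 21.78π²/1.6² - 13.1 ≈ 70.869
Since 2.42π²/1.6² ≈ 9.33 < 13.1, λ₁ < 0.
The n=1 mode grows fastest (−λₙ is largest for n=1) → dominates.
Asymptotic: u ~ c₁ sin(πx/1.6) e^{3.77t} (exponential growth at rate −λ₁ ≈ 3.77).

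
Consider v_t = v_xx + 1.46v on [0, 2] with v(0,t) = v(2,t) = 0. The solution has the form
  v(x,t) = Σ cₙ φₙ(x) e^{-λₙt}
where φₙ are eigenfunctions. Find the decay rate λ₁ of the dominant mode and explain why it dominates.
Eigenvalues: λₙ = n²π²/2² - 1.46.
First three modes:
  n=1: λ₁ = π²/2² - 1.46 ≈ 1.007
  n=2: λ₂ = 4π²/2² - 1.46 ≈ 8.41
  n=3: λ₃ = 9π²/2² - 1.46 ≈ 20.747
Since π²/2² ≈ 2.467 > 1.46, all λₙ > 0.
The n=1 mode decays slowest → dominates as t → ∞.
Asymptotic: v ~ c₁ sin(πx/2) e^{-λ₁t} with decay rate λ₁ ≈ 1.007.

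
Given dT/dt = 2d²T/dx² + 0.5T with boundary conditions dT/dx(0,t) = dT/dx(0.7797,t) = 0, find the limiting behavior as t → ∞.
T grows unboundedly. With Neumann BCs the constant mode has diffusion eigenvalue 0, so any r > 0 makes it grow like e^(0.5t); solution grows exponentially.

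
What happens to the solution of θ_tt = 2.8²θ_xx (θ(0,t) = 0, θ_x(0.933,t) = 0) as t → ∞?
θ oscillates (no decay). Energy is conserved; the solution oscillates indefinitely as standing waves.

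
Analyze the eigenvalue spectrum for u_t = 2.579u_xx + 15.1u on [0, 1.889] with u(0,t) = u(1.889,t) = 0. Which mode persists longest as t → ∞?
Eigenvalues: λₙ = 2.579n²π²/1.889² - 15.1.
First three modes:
  n=1: λ₁ = 2.579π²/1.889² - 15.1 ≈ -7.967
  n=2: λ₂ = 10.316π²/1.889² - 15.1 ≈ 13.433
  n=3: λ₃ = 23.211π²/1.889² - 15.1 ≈ 49.099
Since 2.579π²/1.889² ≈ 7.133 < 15.1, λ₁ < 0.
The n=1 mode grows fastest (−λₙ is largest for n=1) → dominates.
Asymptotic: u ~ c₁ sin(πx/1.889) e^{7.967t} (exponential growth at rate −λ₁ ≈ 7.967).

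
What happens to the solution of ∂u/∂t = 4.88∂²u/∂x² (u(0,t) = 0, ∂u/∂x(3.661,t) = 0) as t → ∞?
u → 0. Heat escapes through the Dirichlet boundary.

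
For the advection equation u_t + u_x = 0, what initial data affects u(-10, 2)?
A single point: x = -12. The characteristic through (-10, 2) is x - 1t = const, so x = -10 - 1·2 = -12.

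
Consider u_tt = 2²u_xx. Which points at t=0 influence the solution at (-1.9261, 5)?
Domain of dependence: [-11.9261, 8.0739]. Signals travel at speed 2, so data within |x - -1.9261| ≤ 2·5 = 10 can reach the point.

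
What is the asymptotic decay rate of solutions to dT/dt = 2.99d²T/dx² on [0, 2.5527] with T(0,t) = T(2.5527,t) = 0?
Eigenvalues: λₙ = 2.99n²π²/2.5527².
First three modes:
  n=1: λ₁ = 2.99π²/2.5527² ≈ 4.529
  n=2: λ₂ = 11.96π²/2.5527² ≈ 18.115 (4× faster decay)
  n=3: λ₃ = 26.91π²/2.5527² ≈ 40.758 (9× faster decay)
As t → ∞, higher modes decay exponentially faster. The n=1 mode dominates: T ~ c₁ sin(πx/2.5527) e^{-λ₁t}.
Decay rate: λ₁ = 2.99π²/2.5527² ≈ 4.529.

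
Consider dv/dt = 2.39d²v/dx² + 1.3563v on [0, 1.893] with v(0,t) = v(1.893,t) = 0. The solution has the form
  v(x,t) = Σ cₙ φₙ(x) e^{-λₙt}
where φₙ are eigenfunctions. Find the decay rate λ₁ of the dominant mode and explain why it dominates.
Eigenvalues: λₙ = 2.39n²π²/1.893² - 1.3563.
First three modes:
  n=1: λ₁ = 2.39π²/1.893² - 1.3563 ≈ 5.226
  n=2: λ₂ = 9.56π²/1.893² - 1.3563 ≈ 24.974
  n=3: λ₃ = 21.51π²/1.893² - 1.3563 ≈ 57.887
Since 2.39π²/1.893² ≈ 6.583 > 1.3563, all λₙ > 0.
The n=1 mode decays slowest → dominates as t → ∞.
Asymptotic: v ~ c₁ sin(πx/1.893) e^{-λ₁t} with decay rate λ₁ ≈ 5.226.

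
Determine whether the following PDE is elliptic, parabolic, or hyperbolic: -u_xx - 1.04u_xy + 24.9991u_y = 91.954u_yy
Rewriting in standard form: -u_xx - 1.04u_xy - 91.954u_yy + 24.9991u_y = 0. Coefficients: A = -1, B = -1.04, C = -91.954. B² - 4AC = -366.7344, which is negative, so the equation is elliptic.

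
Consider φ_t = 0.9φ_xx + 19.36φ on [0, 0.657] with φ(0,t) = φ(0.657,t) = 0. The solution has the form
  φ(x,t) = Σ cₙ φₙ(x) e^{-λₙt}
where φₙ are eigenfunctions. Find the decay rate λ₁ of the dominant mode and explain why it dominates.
Eigenvalues: λₙ = 0.9n²π²/0.657² - 19.36.
First three modes:
  n=1: λ₁ = 0.9π²/0.657² - 19.36 ≈ 1.218
  n=2: λ₂ = 3.6π²/0.657² - 19.36 ≈ 62.954
  n=3: λ₃ = 8.1π²/0.657² - 19.36 ≈ 165.846
Since 0.9π²/0.657² ≈ 20.578 > 19.36, all λₙ > 0.
The n=1 mode decays slowest → dominates as t → ∞.
Asymptotic: φ ~ c₁ sin(πx/0.657) e^{-λ₁t} with decay rate λ₁ ≈ 1.218.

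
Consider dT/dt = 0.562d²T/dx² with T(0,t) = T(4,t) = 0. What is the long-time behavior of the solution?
As t → ∞, T → 0. Heat diffuses out through both boundaries.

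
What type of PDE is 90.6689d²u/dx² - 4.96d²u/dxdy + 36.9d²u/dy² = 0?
With A = 90.6689, B = -4.96, C = 36.9, the discriminant is -13358.12804. This is an elliptic PDE.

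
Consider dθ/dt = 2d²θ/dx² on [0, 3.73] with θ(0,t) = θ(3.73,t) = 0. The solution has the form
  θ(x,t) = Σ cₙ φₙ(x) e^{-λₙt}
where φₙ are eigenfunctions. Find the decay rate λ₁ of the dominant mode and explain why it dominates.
Eigenvalues: λₙ = 2n²π²/3.73².
First three modes:
  n=1: λ₁ = 2π²/3.73² ≈ 1.419
  n=2: λ₂ = 8π²/3.73² ≈ 5.675 (4× faster decay)
  n=3: λ₃ = 18π²/3.73² ≈ 12.769 (9× faster decay)
As t → ∞, higher modes decay exponentially faster. The n=1 mode dominates: θ ~ c₁ sin(πx/3.73) e^{-λ₁t}.
Decay rate: λ₁ = 2π²/3.73² ≈ 1.419.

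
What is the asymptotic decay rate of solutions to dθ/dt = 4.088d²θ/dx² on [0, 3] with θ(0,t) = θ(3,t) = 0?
Eigenvalues: λₙ = 4.088n²π²/3².
First three modes:
  n=1: λ₁ = 4.088π²/3² ≈ 4.483
  n=2: λ₂ = 16.352π²/3² ≈ 17.932 (4× faster decay)
  n=3: λ₃ = 36.792π²/3² ≈ 40.347 (9× faster decay)
As t → ∞, higher modes decay exponentially faster. The n=1 mode dominates: θ ~ c₁ sin(πx/3) e^{-λ₁t}.
Decay rate: λ₁ = 4.088π²/3² ≈ 4.483.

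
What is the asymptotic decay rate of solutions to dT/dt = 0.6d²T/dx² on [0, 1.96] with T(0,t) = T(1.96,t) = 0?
Eigenvalues: λₙ = 0.6n²π²/1.96².
First three modes:
  n=1: λ₁ = 0.6π²/1.96² ≈ 1.541
  n=2: λ₂ = 2.4π²/1.96² ≈ 6.166 (4× faster decay)
  n=3: λ₃ = 5.4π²/1.96² ≈ 13.873 (9× faster decay)
As t → ∞, higher modes decay exponentially faster. The n=1 mode dominates: T ~ c₁ sin(πx/1.96) e^{-λ₁t}.
Decay rate: λ₁ = 0.6π²/1.96² ≈ 1.541.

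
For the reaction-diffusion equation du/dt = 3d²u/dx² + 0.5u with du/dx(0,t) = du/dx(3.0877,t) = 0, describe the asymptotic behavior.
u grows unboundedly. With Neumann BCs the constant mode has diffusion eigenvalue 0, so any r > 0 makes it grow like e^(0.5t); solution grows exponentially.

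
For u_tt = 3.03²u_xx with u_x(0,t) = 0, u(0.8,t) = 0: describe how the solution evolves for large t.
u oscillates (no decay). Energy is conserved; the solution oscillates indefinitely as standing waves.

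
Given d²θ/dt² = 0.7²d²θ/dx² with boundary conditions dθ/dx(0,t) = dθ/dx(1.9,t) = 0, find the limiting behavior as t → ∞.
θ oscillates about a mean that drifts linearly in t (generically unbounded; no decay). There is no damping, so the nonconstant modes persist as standing waves (energy conserved, no decay). But with Neumann conditions at both ends the constant mode has eigenvalue 0: the spatial mean M(t) of θ satisfies M'' = 0, so M(t) = M(0) + M'(0)·t. Unless the initial velocity has zero mean (∫θ_t(x,0)dx = 0), the solution grows linearly in t (unbounded, though not exponentially); if it does have zero mean, the solution stays bounded and simply oscillates.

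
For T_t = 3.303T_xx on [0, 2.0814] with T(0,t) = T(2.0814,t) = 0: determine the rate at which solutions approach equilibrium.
Eigenvalues: λₙ = 3.303n²π²/2.0814².
First three modes:
  n=1: λ₁ = 3.303π²/2.0814² ≈ 7.525
  n=2: λ₂ = 13.212π²/2.0814² ≈ 30.099 (4× faster decay)
  n=3: λ₃ = 29.727π²/2.0814² ≈ 67.724 (9× faster decay)
As t → ∞, higher modes decay exponentially faster. The n=1 mode dominates: T ~ c₁ sin(πx/2.0814) e^{-λ₁t}.
Decay rate: λ₁ = 3.303π²/2.0814² ≈ 7.525.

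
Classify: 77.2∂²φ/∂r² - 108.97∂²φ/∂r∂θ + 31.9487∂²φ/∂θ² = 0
Hyperbolic (discriminant = 2008.70234).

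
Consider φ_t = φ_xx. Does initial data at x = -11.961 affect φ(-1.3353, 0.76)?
Yes, for any finite x. The heat equation has infinite propagation speed, so all initial data affects all points at any t > 0.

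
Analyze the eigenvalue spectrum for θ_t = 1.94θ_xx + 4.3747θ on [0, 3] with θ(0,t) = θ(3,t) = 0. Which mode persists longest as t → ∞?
Eigenvalues: λₙ = 1.94n²π²/3² - 4.3747.
First three modes:
  n=1: λ₁ = 1.94π²/3² - 4.3747 ≈ -2.247
  n=2: λ₂ = 7.76π²/3² - 4.3747 ≈ 4.135
  n=3: λ₃ = 17.46π²/3² - 4.3747 ≈ 14.772
Since 1.94π²/3² ≈ 2.127 < 4.3747, λ₁ < 0.
The n=1 mode grows fastest (−λₙ is largest for n=1) → dominates.
Asymptotic: θ ~ c₁ sin(πx/3) e^{2.247t} (exponential growth at rate −λ₁ ≈ 2.247).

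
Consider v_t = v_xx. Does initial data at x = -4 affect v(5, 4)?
Yes, for any finite x. The heat equation has infinite propagation speed, so all initial data affects all points at any t > 0.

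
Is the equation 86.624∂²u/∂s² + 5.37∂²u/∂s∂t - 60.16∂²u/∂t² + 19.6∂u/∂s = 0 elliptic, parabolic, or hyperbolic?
Computing B² - 4AC with A = 86.624, B = 5.37, C = -60.16: discriminant = 20874.03626 (positive). Answer: hyperbolic.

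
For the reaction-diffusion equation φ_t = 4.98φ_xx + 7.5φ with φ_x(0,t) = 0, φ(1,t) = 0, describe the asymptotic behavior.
φ → 0. Diffusion dominates reaction (r=7.5 < κπ²/(4L²)≈12.29); solution decays.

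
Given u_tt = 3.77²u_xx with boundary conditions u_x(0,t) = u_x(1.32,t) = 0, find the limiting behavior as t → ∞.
u oscillates about a mean that drifts linearly in t (generically unbounded; no decay). There is no damping, so the nonconstant modes persist as standing waves (energy conserved, no decay). But with Neumann conditions at both ends the constant mode has eigenvalue 0: the spatial mean M(t) of u satisfies M'' = 0, so M(t) = M(0) + M'(0)·t. Unless the initial velocity has zero mean (∫u_t(x,0)dx = 0), the solution grows linearly in t (unbounded, though not exponentially); if it does have zero mean, the solution stays bounded and simply oscillates.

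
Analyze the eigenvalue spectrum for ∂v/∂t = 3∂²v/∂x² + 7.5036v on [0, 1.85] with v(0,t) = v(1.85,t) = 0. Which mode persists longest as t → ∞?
Eigenvalues: λₙ = 3n²π²/1.85² - 7.5036.
First three modes:
  n=1: λ₁ = 3π²/1.85² - 7.5036 ≈ 1.148
  n=2: λ₂ = 12π²/1.85² - 7.5036 ≈ 27.101
  n=3: λ₃ = 27π²/1.85² - 7.5036 ≈ 70.357
Since 3π²/1.85² ≈ 8.651 > 7.5036, all λₙ > 0.
The n=1 mode decays slowest → dominates as t → ∞.
Asymptotic: v ~ c₁ sin(πx/1.85) e^{-λ₁t} with decay rate λ₁ ≈ 1.148.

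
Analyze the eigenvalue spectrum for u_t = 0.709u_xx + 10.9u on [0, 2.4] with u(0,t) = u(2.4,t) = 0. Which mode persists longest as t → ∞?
Eigenvalues: λₙ = 0.709n²π²/2.4² - 10.9.
First three modes:
  n=1: λ₁ = 0.709π²/2.4² - 10.9 ≈ -9.685
  n=2: λ₂ = 2.836π²/2.4² - 10.9 ≈ -6.041
  n=3: λ₃ = 6.381π²/2.4² - 10.9 ≈ 0.034
Since 0.709π²/2.4² ≈ 1.215 < 10.9, λ₁ < 0.
The n=1 mode grows fastest (−λₙ is largest for n=1) → dominates.
Asymptotic: u ~ c₁ sin(πx/2.4) e^{9.685t} (exponential growth at rate −λ₁ ≈ 9.685).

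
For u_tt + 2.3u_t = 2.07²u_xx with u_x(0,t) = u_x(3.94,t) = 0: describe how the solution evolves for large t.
u → constant (steady state). Damping (γ=2.3) dissipates the nonconstant modes; with Neumann BCs the spatial average obeys M''+γM'=0 and tends to a finite limit.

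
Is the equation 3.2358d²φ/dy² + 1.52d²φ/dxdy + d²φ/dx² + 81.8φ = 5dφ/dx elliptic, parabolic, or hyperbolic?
Rewriting in standard form: d²φ/dx² + 1.52d²φ/dxdy + 3.2358d²φ/dy² - 5dφ/dx + 81.8φ = 0. Computing B² - 4AC with A = 1, B = 1.52, C = 3.2358: discriminant = -10.6328 (negative). Answer: elliptic.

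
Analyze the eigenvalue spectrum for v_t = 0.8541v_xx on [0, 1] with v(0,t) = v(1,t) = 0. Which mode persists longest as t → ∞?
Eigenvalues: λₙ = 0.8541n²π².
First three modes:
  n=1: λ₁ = 0.8541π² ≈ 8.43
  n=2: λ₂ = 3.4164π² ≈ 33.719 (4× faster decay)
  n=3: λ₃ = 7.6869π² ≈ 75.867 (9× faster decay)
As t → ∞, higher modes decay exponentially faster. The n=1 mode dominates: v ~ c₁ sin(πx) e^{-λ₁t}.
Decay rate: λ₁ = 0.8541π² ≈ 8.43.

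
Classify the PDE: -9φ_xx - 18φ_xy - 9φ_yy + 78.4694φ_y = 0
A = -9, B = -18, C = -9. Discriminant B² - 4AC = 0. Since 0 = 0, parabolic.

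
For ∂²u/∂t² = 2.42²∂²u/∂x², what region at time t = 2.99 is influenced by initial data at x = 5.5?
Domain of influence: [-1.7358, 12.7358]. Data at x = 5.5 spreads outward at speed 2.42.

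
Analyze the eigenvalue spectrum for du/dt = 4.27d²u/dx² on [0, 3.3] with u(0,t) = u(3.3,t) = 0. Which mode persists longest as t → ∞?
Eigenvalues: λₙ = 4.27n²π²/3.3².
First three modes:
  n=1: λ₁ = 4.27π²/3.3² ≈ 3.87
  n=2: λ₂ = 17.08π²/3.3² ≈ 15.48 (4× faster decay)
  n=3: λ₃ = 38.43π²/3.3² ≈ 34.829 (9× faster decay)
As t → ∞, higher modes decay exponentially faster. The n=1 mode dominates: u ~ c₁ sin(πx/3.3) e^{-λ₁t}.
Decay rate: λ₁ = 4.27π²/3.3² ≈ 3.87.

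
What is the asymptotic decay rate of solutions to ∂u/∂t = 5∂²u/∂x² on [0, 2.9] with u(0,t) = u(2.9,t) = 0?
Eigenvalues: λₙ = 5n²π²/2.9².
First three modes:
  n=1: λ₁ = 5π²/2.9² ≈ 5.868
  n=2: λ₂ = 20π²/2.9² ≈ 23.471 (4× faster decay)
  n=3: λ₃ = 45π²/2.9² ≈ 52.81 (9× faster decay)
As t → ∞, higher modes decay exponentially faster. The n=1 mode dominates: u ~ c₁ sin(πx/2.9) e^{-λ₁t}.
Decay rate: λ₁ = 5π²/2.9² ≈ 5.868.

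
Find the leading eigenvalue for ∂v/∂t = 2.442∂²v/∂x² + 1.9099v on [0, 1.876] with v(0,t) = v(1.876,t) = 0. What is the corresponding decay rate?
Eigenvalues: λₙ = 2.442n²π²/1.876² - 1.9099.
First three modes:
  n=1: λ₁ = 2.442π²/1.876² - 1.9099 ≈ 4.938
  n=2: λ₂ = 9.768π²/1.876² - 1.9099 ≈ 25.483
  n=3: λ₃ = 21.978π²/1.876² - 1.9099 ≈ 59.724
Since 2.442π²/1.876² ≈ 6.848 > 1.9099, all λₙ > 0.
The n=1 mode decays slowest → dominates as t → ∞.
Asymptotic: v ~ c₁ sin(πx/1.876) e^{-λ₁t} with decay rate λ₁ ≈ 4.938.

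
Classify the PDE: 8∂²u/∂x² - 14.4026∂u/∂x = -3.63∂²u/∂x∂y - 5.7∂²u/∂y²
Rewriting in standard form: 8∂²u/∂x² + 3.63∂²u/∂x∂y + 5.7∂²u/∂y² - 14.4026∂u/∂x = 0. A = 8, B = 3.63, C = 5.7. Discriminant B² - 4AC = -169.2231. Since -169.2231 < 0, elliptic.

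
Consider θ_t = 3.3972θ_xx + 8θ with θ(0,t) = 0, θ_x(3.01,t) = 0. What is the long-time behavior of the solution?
As t → ∞, θ grows unboundedly. Reaction dominates diffusion (r=8 > κπ²/(4L²)≈0.93); solution grows exponentially.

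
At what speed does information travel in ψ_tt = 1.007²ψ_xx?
Speed = 1.007. Information travels along characteristics x = x₀ ± 1.007t.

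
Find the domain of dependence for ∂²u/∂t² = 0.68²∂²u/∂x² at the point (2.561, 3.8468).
Domain of dependence: [-0.054824, 5.176824]. Signals travel at speed 0.68, so data within |x - 2.561| ≤ 0.68·3.8468 = 2.615824 can reach the point.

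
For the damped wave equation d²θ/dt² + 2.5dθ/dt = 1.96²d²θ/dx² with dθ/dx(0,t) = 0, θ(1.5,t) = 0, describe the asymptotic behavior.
θ → 0. Damping (γ=2.5) dissipates energy; oscillations decay exponentially.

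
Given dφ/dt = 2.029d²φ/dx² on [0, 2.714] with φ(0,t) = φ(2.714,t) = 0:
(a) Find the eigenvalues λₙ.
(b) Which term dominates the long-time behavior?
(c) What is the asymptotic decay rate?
Eigenvalues: λₙ = 2.029n²π²/2.714².
First three modes:
  n=1: λ₁ = 2.029π²/2.714² ≈ 2.719
  n=2: λ₂ = 8.116π²/2.714² ≈ 10.875 (4× faster decay)
  n=3: λ₃ = 18.261π²/2.714² ≈ 24.468 (9× faster decay)
As t → ∞, higher modes decay exponentially faster. The n=1 mode dominates: φ ~ c₁ sin(πx/2.714) e^{-λ₁t}.
Decay rate: λ₁ = 2.029π²/2.714² ≈ 2.719.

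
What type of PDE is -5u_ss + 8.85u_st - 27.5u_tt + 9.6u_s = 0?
With A = -5, B = 8.85, C = -27.5, the discriminant is -471.6775. This is an elliptic PDE.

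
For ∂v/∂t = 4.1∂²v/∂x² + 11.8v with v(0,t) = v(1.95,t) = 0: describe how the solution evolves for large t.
v grows unboundedly. Reaction dominates diffusion (r=11.8 > κπ²/L²≈10.64); solution grows exponentially.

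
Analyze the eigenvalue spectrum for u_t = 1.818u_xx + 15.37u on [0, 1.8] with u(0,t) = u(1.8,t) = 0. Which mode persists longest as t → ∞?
Eigenvalues: λₙ = 1.818n²π²/1.8² - 15.37.
First three modes:
  n=1: λ₁ = 1.818π²/1.8² - 15.37 ≈ -9.832
  n=2: λ₂ = 7.272π²/1.8² - 15.37 ≈ 6.782
  n=3: λ₃ = 16.362π²/1.8² - 15.37 ≈ 34.472
Since 1.818π²/1.8² ≈ 5.538 < 15.37, λ₁ < 0.
The n=1 mode grows fastest (−λₙ is largest for n=1) → dominates.
Asymptotic: u ~ c₁ sin(πx/1.8) e^{9.832t} (exponential growth at rate −λ₁ ≈ 9.832).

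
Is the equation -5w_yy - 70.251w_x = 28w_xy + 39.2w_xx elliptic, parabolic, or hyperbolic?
Rewriting in standard form: -39.2w_xx - 28w_xy - 5w_yy - 70.251w_x = 0. Computing B² - 4AC with A = -39.2, B = -28, C = -5: discriminant = 0 (zero). Answer: parabolic.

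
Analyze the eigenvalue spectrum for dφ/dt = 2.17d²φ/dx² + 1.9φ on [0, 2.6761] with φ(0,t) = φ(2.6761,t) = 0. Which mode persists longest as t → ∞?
Eigenvalues: λₙ = 2.17n²π²/2.6761² - 1.9.
First three modes:
  n=1: λ₁ = 2.17π²/2.6761² - 1.9 ≈ 1.091
  n=2: λ₂ = 8.68π²/2.6761² - 1.9 ≈ 10.062
  n=3: λ₃ = 19.53π²/2.6761² - 1.9 ≈ 25.015
Since 2.17π²/2.6761² ≈ 2.991 > 1.9, all λₙ > 0.
The n=1 mode decays slowest → dominates as t → ∞.
Asymptotic: φ ~ c₁ sin(πx/2.6761) e^{-λ₁t} with decay rate λ₁ ≈ 1.091.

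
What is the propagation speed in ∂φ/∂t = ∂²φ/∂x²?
Infinite. The heat equation is parabolic, not hyperbolic, so disturbances propagate instantly.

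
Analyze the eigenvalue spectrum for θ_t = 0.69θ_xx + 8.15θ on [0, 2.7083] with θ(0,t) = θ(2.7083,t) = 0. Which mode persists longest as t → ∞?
Eigenvalues: λₙ = 0.69n²π²/2.7083² - 8.15.
First three modes:
  n=1: λ₁ = 0.69π²/2.7083² - 8.15 ≈ -7.222
  n=2: λ₂ = 2.76π²/2.7083² - 8.15 ≈ -4.436
  n=3: λ₃ = 6.21π²/2.7083² - 8.15 ≈ 0.206
Since 0.69π²/2.7083² ≈ 0.928 < 8.15, λ₁ < 0.
The n=1 mode grows fastest (−λₙ is largest for n=1) → dominates.
Asymptotic: θ ~ c₁ sin(πx/2.7083) e^{7.222t} (exponential growth at rate −λ₁ ≈ 7.222).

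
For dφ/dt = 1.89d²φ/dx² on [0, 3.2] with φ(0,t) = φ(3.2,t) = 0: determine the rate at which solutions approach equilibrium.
Eigenvalues: λₙ = 1.89n²π²/3.2².
First three modes:
  n=1: λ₁ = 1.89π²/3.2² ≈ 1.822
  n=2: λ₂ = 7.56π²/3.2² ≈ 7.287 (4× faster decay)
  n=3: λ₃ = 17.01π²/3.2² ≈ 16.395 (9× faster decay)
As t → ∞, higher modes decay exponentially faster. The n=1 mode dominates: φ ~ c₁ sin(πx/3.2) e^{-λ₁t}.
Decay rate: λ₁ = 1.89π²/3.2² ≈ 1.822.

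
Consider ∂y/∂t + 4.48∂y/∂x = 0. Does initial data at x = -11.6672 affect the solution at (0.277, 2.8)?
No. Only data at x = -12.267 affects (0.277, 2.8). Advection has one-way propagation along characteristics.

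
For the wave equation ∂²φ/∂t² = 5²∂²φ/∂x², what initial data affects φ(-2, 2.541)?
Domain of dependence: [-14.705, 10.705]. Signals travel at speed 5, so data within |x - -2| ≤ 5·2.541 = 12.705 can reach the point.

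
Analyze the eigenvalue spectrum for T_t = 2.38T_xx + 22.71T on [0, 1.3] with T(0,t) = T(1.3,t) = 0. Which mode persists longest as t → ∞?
Eigenvalues: λₙ = 2.38n²π²/1.3² - 22.71.
First three modes:
  n=1: λ₁ = 2.38π²/1.3² - 22.71 ≈ -8.811
  n=2: λ₂ = 9.52π²/1.3² - 22.71 ≈ 32.887
  n=3: λ₃ = 21.42π²/1.3² - 22.71 ≈ 102.383
Since 2.38π²/1.3² ≈ 13.899 < 22.71, λ₁ < 0.
The n=1 mode grows fastest (−λₙ is largest for n=1) → dominates.
Asymptotic: T ~ c₁ sin(πx/1.3) e^{8.811t} (exponential growth at rate −λ₁ ≈ 8.811).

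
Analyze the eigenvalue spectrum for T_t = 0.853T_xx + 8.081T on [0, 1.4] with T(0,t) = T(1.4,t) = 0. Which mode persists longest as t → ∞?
Eigenvalues: λₙ = 0.853n²π²/1.4² - 8.081.
First three modes:
  n=1: λ₁ = 0.853π²/1.4² - 8.081 ≈ -3.786
  n=2: λ₂ = 3.412π²/1.4² - 8.081 ≈ 9.1
  n=3: λ₃ = 7.677π²/1.4² - 8.081 ≈ 30.577
Since 0.853π²/1.4² ≈ 4.295 < 8.081, λ₁ < 0.
The n=1 mode grows fastest (−λₙ is largest for n=1) → dominates.
Asymptotic: T ~ c₁ sin(πx/1.4) e^{3.786t} (exponential growth at rate −λ₁ ≈ 3.786).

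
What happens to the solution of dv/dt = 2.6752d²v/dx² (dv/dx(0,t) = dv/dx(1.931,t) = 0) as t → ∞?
v → constant (steady state). Heat is conserved (no flux at boundaries); solution approaches the spatial average.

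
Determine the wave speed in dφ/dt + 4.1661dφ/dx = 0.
Speed = 4.1661. Information travels along x - 4.1661t = const (rightward).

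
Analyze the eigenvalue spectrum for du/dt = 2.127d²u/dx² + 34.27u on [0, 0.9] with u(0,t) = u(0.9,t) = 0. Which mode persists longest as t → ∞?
Eigenvalues: λₙ = 2.127n²π²/0.9² - 34.27.
First three modes:
  n=1: λ₁ = 2.127π²/0.9² - 34.27 ≈ -8.353
  n=2: λ₂ = 8.508π²/0.9² - 34.27 ≈ 69.397
  n=3: λ₃ = 19.143π²/0.9² - 34.27 ≈ 198.982
Since 2.127π²/0.9² ≈ 25.917 < 34.27, λ₁ < 0.
The n=1 mode grows fastest (−λₙ is largest for n=1) → dominates.
Asymptotic: u ~ c₁ sin(πx/0.9) e^{8.353t} (exponential growth at rate −λ₁ ≈ 8.353).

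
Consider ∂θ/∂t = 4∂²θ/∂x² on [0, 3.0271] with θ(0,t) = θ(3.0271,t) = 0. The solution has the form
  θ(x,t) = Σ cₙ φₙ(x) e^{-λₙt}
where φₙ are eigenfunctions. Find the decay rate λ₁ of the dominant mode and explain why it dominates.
Eigenvalues: λₙ = 4n²π²/3.0271².
First three modes:
  n=1: λ₁ = 4π²/3.0271² ≈ 4.308
  n=2: λ₂ = 16π²/3.0271² ≈ 17.233 (4× faster decay)
  n=3: λ₃ = 36π²/3.0271² ≈ 38.775 (9× faster decay)
As t → ∞, higher modes decay exponentially faster. The n=1 mode dominates: θ ~ c₁ sin(πx/3.0271) e^{-λ₁t}.
Decay rate: λ₁ = 4π²/3.0271² ≈ 4.308.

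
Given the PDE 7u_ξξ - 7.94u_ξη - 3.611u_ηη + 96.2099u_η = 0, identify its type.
The second-order coefficients are A = 7, B = -7.94, C = -3.611. Since B² - 4AC = 164.1516 > 0, this is a hyperbolic PDE.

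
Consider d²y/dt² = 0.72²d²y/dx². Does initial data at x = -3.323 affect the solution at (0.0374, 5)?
Yes. The domain of dependence is [-3.5626, 3.6374], and -3.323 ∈ [-3.5626, 3.6374].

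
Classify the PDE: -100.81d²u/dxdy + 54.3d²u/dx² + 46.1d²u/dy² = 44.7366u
Rewriting in standard form: 54.3d²u/dx² - 100.81d²u/dxdy + 46.1d²u/dy² - 44.7366u = 0. A = 54.3, B = -100.81, C = 46.1. Discriminant B² - 4AC = 149.7361. Since 149.7361 > 0, hyperbolic.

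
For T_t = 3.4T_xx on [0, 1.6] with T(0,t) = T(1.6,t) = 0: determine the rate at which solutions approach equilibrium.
Eigenvalues: λₙ = 3.4n²π²/1.6².
First three modes:
  n=1: λ₁ = 3.4π²/1.6² ≈ 13.108
  n=2: λ₂ = 13.6π²/1.6² ≈ 52.432 (4× faster decay)
  n=3: λ₃ = 30.6π²/1.6² ≈ 117.973 (9× faster decay)
As t → ∞, higher modes decay exponentially faster. The n=1 mode dominates: T ~ c₁ sin(πx/1.6) e^{-λ₁t}.
Decay rate: λ₁ = 3.4π²/1.6² ≈ 13.108.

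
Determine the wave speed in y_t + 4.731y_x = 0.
Speed = 4.731. Information travels along x - 4.731t = const (rightward).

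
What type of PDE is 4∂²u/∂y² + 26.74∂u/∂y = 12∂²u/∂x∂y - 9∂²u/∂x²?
Rewriting in standard form: 9∂²u/∂x² - 12∂²u/∂x∂y + 4∂²u/∂y² + 26.74∂u/∂y = 0. With A = 9, B = -12, C = 4, the discriminant is 0. This is a parabolic PDE.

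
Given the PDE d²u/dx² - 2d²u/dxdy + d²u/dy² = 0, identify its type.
The second-order coefficients are A = 1, B = -2, C = 1. Since B² - 4AC = 0 = 0, this is a parabolic PDE.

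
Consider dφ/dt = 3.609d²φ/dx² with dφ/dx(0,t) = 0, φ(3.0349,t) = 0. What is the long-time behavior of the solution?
As t → ∞, φ → 0. Heat escapes through the Dirichlet boundary.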